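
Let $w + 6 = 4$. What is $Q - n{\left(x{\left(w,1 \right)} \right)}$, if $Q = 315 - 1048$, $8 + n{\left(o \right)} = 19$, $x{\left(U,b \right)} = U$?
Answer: $-744$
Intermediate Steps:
$w = -2$ ($w = -6 + 4 = -2$)
$n{\left(o \right)} = 11$ ($n{\left(o \right)} = -8 + 19 = 11$)
$Q = -733$ ($Q = 315 - 1048 = -733$)
$Q - n{\left(x{\left(w,1 \right)} \right)} = -733 - 11 = -744$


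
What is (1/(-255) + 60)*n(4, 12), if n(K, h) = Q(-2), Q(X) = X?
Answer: -30598/255 ≈ -119.99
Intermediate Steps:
n(K, h) = -2
(1/(-255) + 60)*n(4, 12) = (1/(-255) + 60)*(-2) = (-1/255 + 60)*(-2) = (15299/255)*(-2) = -30598/255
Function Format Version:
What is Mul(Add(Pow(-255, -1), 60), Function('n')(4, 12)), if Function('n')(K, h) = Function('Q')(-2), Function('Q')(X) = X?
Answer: Rational(-30598, 255) ≈ -119.99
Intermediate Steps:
Function('n')(K, h) = -2
Mul(Add(Pow(-255, -1), 60), Function('n')(4, 12)) = Mul(Add(Pow(-255, -1), 60), -2) = Mul(Add(Rational(-1, 255), 60), -2) = Mul(Rational(15299, 255), -2) = Rational(-30598, 255)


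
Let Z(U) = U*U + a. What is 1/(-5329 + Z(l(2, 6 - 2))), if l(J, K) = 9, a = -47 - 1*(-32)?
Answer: -1/5263 ≈ -0.00019001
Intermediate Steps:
a = -15 (a = -47 + 32 = -15)
Z(U) = -15 + U**2 (Z(U) = U*U - 15 = U**2 - 15 = -15 + U**2)
1/(-5329 + Z(l(2, 6 - 2))) = 1/(-5329 + (-15 + 9**2)) = 1/(-5329 + (-15 + 81)) = 1/(-5329 + 66) = 1/(-5263) = -1/5263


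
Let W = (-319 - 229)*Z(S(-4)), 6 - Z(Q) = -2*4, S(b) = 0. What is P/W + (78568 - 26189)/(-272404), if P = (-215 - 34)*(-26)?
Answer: -135337199/130617718 ≈ -1.0361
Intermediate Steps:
P = 6474 (P = -249*(-26) = 6474)
Z(Q) = 14 (Z(Q) = 6 - (-2)*4 = 6 - 1*(-8) = 6 + 8 = 14)
W = -7672 (W = (-319 - 229)*14 = -548*14 = -7672)
P/W + (78568 - 26189)/(-272404) = 6474/(-7672) + (78568 - 26189)/(-272404) = 6474*(-1/7672) + 52379*(-1/272404) = -3237/3836 - 52379/272404 = -135337199/130617718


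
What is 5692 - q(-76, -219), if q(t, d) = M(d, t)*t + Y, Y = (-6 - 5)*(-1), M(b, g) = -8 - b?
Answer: 21717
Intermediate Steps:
Y = 11 (Y = -11*(-1) = 11)
q(t, d) = 11 + t*(-8 - d) (q(t, d) = (-8 - d)*t + 11 = t*(-8 - d) + 11 = 11 + t*(-8 - d))
5692 - q(-76, -219) = 5692 - (11 - 1*(-76)*(8 - 219)) = 5692 - (11 - 1*(-76)*(-211)) = 5692 - (11 - 16036) = 5692 - 1*(-16025) = 5692 + 16025 = 21717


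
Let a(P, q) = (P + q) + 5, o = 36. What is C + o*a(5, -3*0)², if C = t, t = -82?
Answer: 3518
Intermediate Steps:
C = -82
a(P, q) = 5 + P + q
C + o*a(5, -3*0)² = -82 + 36*(5 + 5 - 3*0)² = -82 + 36*(5 + 5 + 0)² = -82 + 36*10² = -82 + 36*100 = -82 + 3600 = 3518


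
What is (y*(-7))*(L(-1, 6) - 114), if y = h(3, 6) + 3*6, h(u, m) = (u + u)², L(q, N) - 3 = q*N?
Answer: 44226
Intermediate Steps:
L(q, N) = 3 + N*q (L(q, N) = 3 + q*N = 3 + N*q)
h(u, m) = 4*u² (h(u, m) = (2*u)² = 4*u²)
y = 54 (y = 4*3² + 3*6 = 4*9 + 18 = 36 + 18 = 54)
(y*(-7))*(L(-1, 6) - 114) = (54*(-7))*((3 + 6*(-1)) - 114) = -378*((3 - 6) - 114) = -378*(-3 - 114) = -378*(-117) = 44226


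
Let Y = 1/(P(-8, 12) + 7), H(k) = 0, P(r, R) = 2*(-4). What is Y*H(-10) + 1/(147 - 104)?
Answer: 1/43 ≈ 0.023256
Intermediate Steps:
P(r, R) = -8
Y = -1 (Y = 1/(-8 + 7) = 1/(-1) = -1)
Y*H(-10) + 1/(147 - 104) = -1*0 + 1/(147 - 104) = 0 + 1/43 = 1/43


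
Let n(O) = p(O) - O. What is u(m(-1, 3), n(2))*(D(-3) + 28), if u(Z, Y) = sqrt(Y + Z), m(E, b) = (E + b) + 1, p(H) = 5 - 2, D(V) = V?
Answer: 50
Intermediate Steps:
p(H) = 3
n(O) = 3 - O
m(E, b) = 1 + E + b
u(m(-1, 3), n(2))*(D(-3) + 28) = sqrt((3 - 1*2) + (1 - 1 + 3))*(-3 + 28) = sqrt((3 - 2) + 3)*25 = sqrt(1 + 3)*25 = sqrt(4)*25 = 2*25 = 50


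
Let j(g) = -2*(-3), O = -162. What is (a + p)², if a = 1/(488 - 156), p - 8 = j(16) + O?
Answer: 2414248225/110224 ≈ 21903.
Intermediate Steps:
j(g) = 6
p = -148 (p = 8 + (6 - 162) = 8 - 156 = -148)
a = 1/332 ≈ 0.0030120
(a + p)² = (1/332 - 148)² = (-49135/332)² = 2414248225/110224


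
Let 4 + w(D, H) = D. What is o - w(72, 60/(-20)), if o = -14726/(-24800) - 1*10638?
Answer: -132747037/12400 ≈ -10705.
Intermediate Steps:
w(D, H) = -4 + D
o = -131903837/12400 (o = -14726*(-1/24800) - 10638 = 7363/12400 - 10638 = -131903837/12400 ≈ -10637.)
o - w(72, 60/(-20)) = -131903837/12400 - (-4 + 72) = -131903837/12400 - 1*68 = -131903837/12400 - 68 = -132747037/12400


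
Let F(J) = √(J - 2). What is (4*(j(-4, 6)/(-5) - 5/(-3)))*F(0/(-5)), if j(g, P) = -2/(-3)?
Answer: 92*I*√2/15 ≈ 8.6738*I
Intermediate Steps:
j(g, P) = ⅔ (j(g, P) = -2*(-⅓) = ⅔)
F(J) = √(-2 + J)
(4*(j(-4, 6)/(-5) - 5/(-3)))*F(0/(-5)) = (4*((⅔)/(-5) - 5/(-3)))*√(-2 + 0/(-5)) = (4*((⅔)*(-⅕) - 5*(-⅓)))*√(-2 + 0*(-⅕)) = (4*(-2/15 + 5/3))*√(-2 + 0) = (4*(23/15))*√(-2) = 92*(I*√2)/15 = 92*I*√2/15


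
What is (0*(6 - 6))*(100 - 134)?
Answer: 0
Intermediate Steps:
(0*(6 - 6))*(100 - 134) = (0*0)*(-34) = 0*(-34) = 0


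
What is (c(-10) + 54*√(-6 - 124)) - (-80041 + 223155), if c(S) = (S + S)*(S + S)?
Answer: -142714 + 54*I*√130 ≈ -1.4271e+5 + 615.69*I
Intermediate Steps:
c(S) = 4*S² (c(S) = (2*S)*(2*S) = 4*S²)
(c(-10) + 54*√(-6 - 124)) - (-80041 + 223155) = (4*(-10)² + 54*√(-6 - 124)) - (-80041 + 223155) = (4*100 + 54*√(-130)) - 1*143114 = (400 + 54*(I*√130)) - 143114 = (400 + 54*I*√130) - 143114 = -142714 + 54*I*√130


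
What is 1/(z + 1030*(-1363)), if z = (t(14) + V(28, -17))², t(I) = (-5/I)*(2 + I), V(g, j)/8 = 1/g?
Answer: -49/68789166 ≈ -7.1232e-7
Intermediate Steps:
V(g, j) = 8/g
t(I) = -5*(2 + I)/I
z = 1444/49 (z = ((-5 - 10/14) + 8/28)² = ((-5 - 10*1/14) + 8*(1/28))² = ((-5 - 5/7) + 2/7)² = (-40/7 + 2/7)² = (-38/7)² = 1444/49 ≈ 29.469)
1/(z + 1030*(-1363)) = 1/(1444/49 + 1030*(-1363)) = 1/(1444/49 - 1403890) = 1/(-68789166/49) = -49/68789166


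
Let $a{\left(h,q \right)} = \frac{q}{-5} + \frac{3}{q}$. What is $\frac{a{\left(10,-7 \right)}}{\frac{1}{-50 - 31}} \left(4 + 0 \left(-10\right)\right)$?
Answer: $- \frac{11016}{35} \approx -314.74$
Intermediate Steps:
$a{\left(h,q \right)} = \frac{3}{q} - \frac{q}{5}$ ($a{\left(h,q \right)} = q \left(- \frac{1}{5}\right) + \frac{3}{q} = - \frac{q}{5} + \frac{3}{q} = \frac{3}{q} - \frac{q}{5}$)
$\frac{a{\left(10,-7 \right)}}{\frac{1}{-50 - 31}} \left(4 + 0 \left(-10\right)\right) = \frac{\frac{3}{-7} - - \frac{7}{5}}{\frac{1}{-50 - 31}} \left(4 + 0 \left(-10\right)\right) = \frac{3 \left(- \frac{1}{7}\right) + \frac{7}{5}}{\frac{1}{-81}} \left(4 + 0\right) = \frac{- \frac{3}{7} + \frac{7}{5}}{- \frac{1}{81}} \cdot 4 = \frac{34}{35} \left(-81\right) 4 = \left(- \frac{2754}{35}\right) 4 = - \frac{11016}{35}$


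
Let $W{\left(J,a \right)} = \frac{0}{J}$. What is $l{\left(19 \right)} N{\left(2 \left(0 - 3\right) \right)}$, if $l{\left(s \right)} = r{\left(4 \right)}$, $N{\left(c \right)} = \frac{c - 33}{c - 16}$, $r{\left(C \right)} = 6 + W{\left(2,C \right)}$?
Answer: $\frac{117}{11} \approx 10.636$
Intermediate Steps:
$W{\left(J,a \right)} = 0$
$r{\left(C \right)} = 6$ ($r{\left(C \right)} = 6 + 0 = 6$)
$N{\left(c \right)} = \frac{-33 + c}{-16 + c}$
$l{\left(s \right)} = 6$
$l{\left(19 \right)} N{\left(2 \left(0 - 3\right) \right)} = 6 \frac{-33 + 2 \left(0 - 3\right)}{-16 + 2 \left(0 - 3\right)} = 6 \frac{-33 + 2 \left(-3\right)}{-16 + 2 \left(-3\right)} = 6 \frac{-33 - 6}{-16 - 6} = 6 \frac{1}{-22} \left(-39\right) = 6 \left(\left(- \frac{1}{22}\right) \left(-39\right)\right) = 6 \cdot \frac{39}{22} = \frac{117}{11}$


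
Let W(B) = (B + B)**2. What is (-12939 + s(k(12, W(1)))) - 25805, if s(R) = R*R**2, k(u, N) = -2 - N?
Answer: -38960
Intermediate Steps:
W(B) = 4*B**2 (W(B) = (2*B)**2 = 4*B**2)
s(R) = R**3
(-12939 + s(k(12, W(1)))) - 25805 = (-12939 + (-2 - 4*1**2)**3) - 25805 = (-12939 + (-2 - 4)**3) - 25805 = (-12939 + (-6)**3) - 25805 = (-12939 - 216) - 25805 = -13155 - 25805 = -38960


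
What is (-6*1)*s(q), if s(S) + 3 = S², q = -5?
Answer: -132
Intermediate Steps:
s(S) = -3 + S²
(-6*1)*s(q) = (-6*1)*(-3 + (-5)²) = -6*(-3 + 25) = -6*22 = -132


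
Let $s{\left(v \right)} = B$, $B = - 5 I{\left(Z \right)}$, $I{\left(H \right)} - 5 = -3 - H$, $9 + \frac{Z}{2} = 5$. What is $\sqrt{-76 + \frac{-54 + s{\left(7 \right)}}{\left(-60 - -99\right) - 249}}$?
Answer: $\frac{2 i \sqrt{208110}}{105} \approx 8.6893 i$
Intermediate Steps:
$Z = -8$ ($Z = -18 + 2 \cdot 5 = -18 + 10 = -8$)
$I{\left(H \right)} = 2 - H$ ($I{\left(H \right)} = 5 - \left(3 + H\right) = 2 - H$)
$B = -50$ ($B = - 5 \left(2 - -8\right) = - 5 \left(2 + 8\right) = \left(-5\right) 10 = -50$)
$s{\left(v \right)} = -50$
$\sqrt{-76 + \frac{-54 + s{\left(7 \right)}}{\left(-60 - -99\right) - 249}} = \sqrt{-76 + \frac{-54 - 50}{\left(-60 - -99\right) - 249}} = \sqrt{-76 - \frac{104}{\left(-60 + 99\right) - 249}} = \sqrt{-76 - \frac{104}{39 - 249}} = \sqrt{-76 - \frac{104}{-210}} = \sqrt{-76 - - \frac{52}{105}} = \sqrt{-76 + \frac{52}{105}} = \sqrt{- \frac{7928}{105}} = \frac{2 i \sqrt{208110}}{105}$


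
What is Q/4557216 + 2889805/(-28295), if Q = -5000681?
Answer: -2662191970355/25789285344 ≈ -103.23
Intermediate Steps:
Q/4557216 + 2889805/(-28295) = -5000681/4557216 + 2889805/(-28295) = -5000681*1/4557216 + 2889805*(-1/28295) = -5000681/4557216 - 577961/5659 = -2662191970355/25789285344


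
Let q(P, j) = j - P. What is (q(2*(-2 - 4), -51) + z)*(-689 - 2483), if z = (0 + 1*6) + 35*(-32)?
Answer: 3657316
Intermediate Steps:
z = -1114 (z = (0 + 6) - 1120 = 6 - 1120 = -1114)
(q(2*(-2 - 4), -51) + z)*(-689 - 2483) = ((-51 - 2*(-2 - 4)) - 1114)*(-689 - 2483) = ((-51 - 2*(-6)) - 1114)*(-3172) = ((-51 - 1*(-12)) - 1114)*(-3172) = ((-51 + 12) - 1114)*(-3172) = (-39 - 1114)*(-3172) = -1153*(-3172) = 3657316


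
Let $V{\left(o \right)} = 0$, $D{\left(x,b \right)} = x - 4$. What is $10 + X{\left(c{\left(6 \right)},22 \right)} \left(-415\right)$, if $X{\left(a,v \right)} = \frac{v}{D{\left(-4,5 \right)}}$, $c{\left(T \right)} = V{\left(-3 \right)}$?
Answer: $\frac{4605}{4} \approx 1151.3$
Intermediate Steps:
$D{\left(x,b \right)} = -4 + x$
$c{\left(T \right)} = 0$
$X{\left(a,v \right)} = - \frac{v}{8}$ ($X{\left(a,v \right)} = \frac{v}{-4 - 4} = \frac{v}{-8} = v \left(- \frac{1}{8}\right) = - \frac{v}{8}$)
$10 + X{\left(c{\left(6 \right)},22 \right)} \left(-415\right) = 10 + \left(- \frac{1}{8}\right) 22 \left(-415\right) = 10 - - \frac{4565}{4} = 10 + \frac{4565}{4} = \frac{4605}{4}$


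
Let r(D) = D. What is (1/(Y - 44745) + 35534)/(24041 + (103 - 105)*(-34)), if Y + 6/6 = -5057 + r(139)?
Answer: 1764760575/1197349376 ≈ 1.4739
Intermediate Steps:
Y = -4919 (Y = -1 + (-5057 + 139) = -1 - 4918 = -4919)
(1/(Y - 44745) + 35534)/(24041 + (103 - 105)*(-34)) = (1/(-4919 - 44745) + 35534)/(24041 + (103 - 105)*(-34)) = (1/(-49664) + 35534)/(24041 - 2*(-34)) = (-1/49664 + 35534)/(24041 + 68) = (1764760575/49664)/24109 = (1764760575/49664)*(1/24109) = 1764760575/1197349376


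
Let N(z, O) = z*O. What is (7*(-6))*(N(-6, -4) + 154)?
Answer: -7476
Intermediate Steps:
N(z, O) = O*z
(7*(-6))*(N(-6, -4) + 154) = (7*(-6))*(-4*(-6) + 154) = -42*(24 + 154) = -42*178 = -7476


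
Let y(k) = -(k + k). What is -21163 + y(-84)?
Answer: -20995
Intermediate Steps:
y(k) = -2*k
-21163 + y(-84) = -21163 - 2*(-84) = -21163 + 168 = -20995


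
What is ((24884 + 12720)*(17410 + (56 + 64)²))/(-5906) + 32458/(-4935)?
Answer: -2951677993174/14573055 ≈ -2.0254e+5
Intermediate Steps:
((24884 + 12720)*(17410 + (56 + 64)²))/(-5906) + 32458/(-4935) = (37604*(17410 + 120²))*(-1/5906) + 32458*(-1/4935) = (37604*(17410 + 14400))*(-1/5906) - 32458/4935 = (37604*31810)*(-1/5906) - 32458/4935 = 1196183240*(-1/5906) - 32458/4935 = -598091620/2953 - 32458/4935 = -2951677993174/14573055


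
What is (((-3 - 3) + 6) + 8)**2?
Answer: 64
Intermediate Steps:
(((-3 - 3) + 6) + 8)**2 = ((-6 + 6) + 8)**2 = (0 + 8)**2 = 8**2 = 64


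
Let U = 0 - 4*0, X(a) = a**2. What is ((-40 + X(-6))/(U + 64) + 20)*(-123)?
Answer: -39237/16 ≈ -2452.3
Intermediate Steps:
U = 0 (U = 0 + 0 = 0)
((-40 + X(-6))/(U + 64) + 20)*(-123) = ((-40 + (-6)**2)/(0 + 64) + 20)*(-123) = ((-40 + 36)/64 + 20)*(-123) = (-4*1/64 + 20)*(-123) = (-1/16 + 20)*(-123) = (319/16)*(-123) = -39237/16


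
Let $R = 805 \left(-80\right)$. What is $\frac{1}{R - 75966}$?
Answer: $- \frac{1}{140366} \approx -7.1242 \cdot 10^{-6}$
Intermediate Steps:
$R = -64400$
$\frac{1}{R - 75966} = \frac{1}{-64400 - 75966} = \frac{1}{-140366} = - \frac{1}{140366}$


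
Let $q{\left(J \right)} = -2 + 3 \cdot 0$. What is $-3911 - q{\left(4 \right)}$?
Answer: $-3909$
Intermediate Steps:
$q{\left(J \right)} = -2$ ($q{\left(J \right)} = -2 + 0 = -2$)
$-3911 - q{\left(4 \right)} = -3911 - -2 = -3911 + 2 = -3909$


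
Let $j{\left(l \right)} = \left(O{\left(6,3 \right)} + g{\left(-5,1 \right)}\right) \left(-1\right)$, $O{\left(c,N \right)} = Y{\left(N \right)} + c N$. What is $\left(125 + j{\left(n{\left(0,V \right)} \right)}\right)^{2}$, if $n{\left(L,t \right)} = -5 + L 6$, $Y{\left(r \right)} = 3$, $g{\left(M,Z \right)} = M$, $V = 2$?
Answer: $11881$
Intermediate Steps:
$O{\left(c,N \right)} = 3 + N c$ ($O{\left(c,N \right)} = 3 + c N = 3 + N c$)
$n{\left(L,t \right)} = -5 + 6 L$
$j{\left(l \right)} = -16$ ($j{\left(l \right)} = \left(\left(3 + 3 \cdot 6\right) - 5\right) \left(-1\right) = \left(\left(3 + 18\right) - 5\right) \left(-1\right) = \left(21 - 5\right) \left(-1\right) = 16 \left(-1\right) = -16$)
$\left(125 + j{\left(n{\left(0,V \right)} \right)}\right)^{2} = \left(125 - 16\right)^{2} = 109^{2} = 11881$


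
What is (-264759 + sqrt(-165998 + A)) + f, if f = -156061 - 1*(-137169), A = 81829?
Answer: -283651 + I*sqrt(84169) ≈ -2.8365e+5 + 290.12*I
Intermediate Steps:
f = -18892 (f = -156061 + 137169 = -18892)
(-264759 + sqrt(-165998 + A)) + f = (-264759 + sqrt(-165998 + 81829)) - 18892 = (-264759 + sqrt(-84169)) - 18892 = (-264759 + I*sqrt(84169)) - 18892 = -283651 + I*sqrt(84169)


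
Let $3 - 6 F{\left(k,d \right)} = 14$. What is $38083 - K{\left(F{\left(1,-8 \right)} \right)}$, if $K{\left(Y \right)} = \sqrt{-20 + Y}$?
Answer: $38083 - \frac{i \sqrt{786}}{6} \approx 38083.0 - 4.6726 i$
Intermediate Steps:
$F{\left(k,d \right)} = - \frac{11}{6}$ ($F{\left(k,d \right)} = \frac{1}{2} - \frac{7}{3} = - \frac{11}{6}$)
$38083 - K{\left(F{\left(1,-8 \right)} \right)} = 38083 - \sqrt{-20 - \frac{11}{6}} = 38083 - \sqrt{- \frac{131}{6}} = 38083 - \frac{i \sqrt{786}}{6}$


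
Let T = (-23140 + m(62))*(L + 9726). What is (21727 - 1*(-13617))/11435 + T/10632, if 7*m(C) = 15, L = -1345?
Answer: -15519566342419/851038440 ≈ -18236.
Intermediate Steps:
m(C) = 15/7 (m(C) = (1/7)*15 = 15/7)
T = -1357428665/7 (T = (-23140 + 15/7)*(-1345 + 9726) = -161965/7*8381 = -1357428665/7 ≈ -1.9392e+8)
(21727 - 1*(-13617))/11435 + T/10632 = (21727 - 1*(-13617))/11435 - 1357428665/7/10632 = (21727 + 13617)*(1/11435) - 1357428665/7*1/10632 = 35344*(1/11435) - 1357428665/74424 = 35344/11435 - 1357428665/74424 = -15519566342419/851038440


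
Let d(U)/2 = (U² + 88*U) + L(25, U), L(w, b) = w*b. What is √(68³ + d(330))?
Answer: 2*√151703 ≈ 778.98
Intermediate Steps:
L(w, b) = b*w
d(U) = 2*U² + 226*U (d(U) = 2*((U² + 88*U) + U*25) = 2*((U² + 88*U) + 25*U) = 2*(U² + 113*U) = 2*U² + 226*U)
√(68³ + d(330)) = √(68³ + 2*330*(113 + 330)) = √(314432 + 2*330*443) = √(314432 + 292380) = √606812 = 2*√151703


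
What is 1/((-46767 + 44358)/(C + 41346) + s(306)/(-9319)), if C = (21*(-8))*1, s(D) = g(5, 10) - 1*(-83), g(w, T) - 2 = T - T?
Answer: -127912594/8649867 ≈ -14.788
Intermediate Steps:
g(w, T) = 2 (g(w, T) = 2 + (T - T) = 2 + 0 = 2)
s(D) = 85 (s(D) = 2 - 1*(-83) = 2 + 83 = 85)
C = -168 (C = -168*1 = -168)
1/((-46767 + 44358)/(C + 41346) + s(306)/(-9319)) = 1/((-46767 + 44358)/(-168 + 41346) + 85/(-9319)) = 1/(-2409/41178 + 85*(-1/9319)) = 1/(-2409*1/41178 - 85/9319) = 1/(-803/13726 - 85/9319) = 1/(-8649867/127912594) = -127912594/8649867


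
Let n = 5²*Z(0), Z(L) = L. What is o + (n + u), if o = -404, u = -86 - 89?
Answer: -579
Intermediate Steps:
u = -175
n = 0 (n = 5²*0 = 25*0 = 0)
o + (n + u) = -404 + (0 - 175) = -404 - 175 = -579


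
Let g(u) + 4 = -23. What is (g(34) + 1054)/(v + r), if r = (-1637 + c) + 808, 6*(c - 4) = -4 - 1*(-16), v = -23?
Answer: -1027/846 ≈ -1.2139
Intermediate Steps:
g(u) = -27 (g(u) = -4 - 23 = -27)
c = 6 (c = 4 + (-4 - 1*(-16))/6 = 4 + (-4 + 16)/6 = 4 + (⅙)*12 = 4 + 2 = 6)
r = -823 (r = (-1637 + 6) + 808 = -1631 + 808 = -823)
(g(34) + 1054)/(v + r) = (-27 + 1054)/(-23 - 823) = 1027/(-846) = 1027*(-1/846) = -1027/846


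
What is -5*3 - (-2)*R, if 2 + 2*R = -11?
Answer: -28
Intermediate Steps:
R = -13/2 (R = -1 + (½)*(-11) = -1 - 11/2 = -13/2 ≈ -6.5000)
-5*3 - (-2)*R = -5*3 - (-2)*(-13)/2 = -15 - 2*13/2 = -15 - 13 = -28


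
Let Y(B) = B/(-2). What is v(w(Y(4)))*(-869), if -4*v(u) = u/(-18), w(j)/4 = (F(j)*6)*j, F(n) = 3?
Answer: 1738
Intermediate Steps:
Y(B) = -B/2 (Y(B) = B*(-½) = -B/2)
w(j) = 72*j (w(j) = 4*((3*6)*j) = 4*(18*j) = 72*j)
v(u) = u/72 (v(u) = -u/(4*(-18)) = -u*(-1)/(4*18) = -(-1)*u/72 = u/72)
v(w(Y(4)))*(-869) = ((72*(-½*4))/72)*(-869) = ((72*(-2))/72)*(-869) = ((1/72)*(-144))*(-869) = -2*(-869) = 1738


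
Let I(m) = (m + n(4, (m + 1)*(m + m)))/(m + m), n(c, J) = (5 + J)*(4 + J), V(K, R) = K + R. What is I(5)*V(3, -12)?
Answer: -7497/2 ≈ -3748.5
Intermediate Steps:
n(c, J) = (4 + J)*(5 + J)
I(m) = (20 + m + 4*m²*(1 + m)² + 18*m*(1 + m))/(2*m) (I(m) = (m + (20 + ((m + 1)*(m + m))² + 9*((m + 1)*(m + m))))/(m + m) = (m + (20 + ((1 + m)*(2*m))² + 9*((1 + m)*(2*m))))/((2*m)) = (m + (20 + (2*m*(1 + m))² + 9*(2*m*(1 + m))))*(1/(2*m)) = (m + (20 + 4*m²*(1 + m)² + 18*m*(1 + m)))*(1/(2*m)) = (20 + m + 4*m²*(1 + m)² + 18*m*(1 + m))*(1/(2*m)) = (20 + m + 4*m²*(1 + m)² + 18*m*(1 + m))/(2*m))
I(5)*V(3, -12) = (19/2 + 9*5 + 10/5 + 2*5*(1 + 5)²)*(3 - 12) = (19/2 + 45 + 10*(⅕) + 2*5*6²)*(-9) = (19/2 + 45 + 2 + 2*5*36)*(-9) = (19/2 + 45 + 2 + 360)*(-9) = (833/2)*(-9) = -7497/2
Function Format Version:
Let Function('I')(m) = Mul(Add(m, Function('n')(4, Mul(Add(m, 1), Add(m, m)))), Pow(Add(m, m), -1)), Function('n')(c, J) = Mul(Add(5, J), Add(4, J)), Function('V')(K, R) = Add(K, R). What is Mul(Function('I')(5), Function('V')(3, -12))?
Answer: Rational(-7497, 2) ≈ -3748.5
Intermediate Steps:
Function('n')(c, J) = Mul(Add(4, J), Add(5, J))
Function('I')(m) = Mul(Rational(1, 2), Pow(m, -1), Add(20, m, Mul(4, Pow(m, 2), Pow(Add(1, m), 2)), Mul(18, m, Add(1, m)))) (Function('I')(m) = Mul(Add(m, Add(20, Pow(Mul(Add(m, 1), Add(m, m)), 2), Mul(9, Mul(Add(m, 1), Add(m, m))))), Pow(Add(m, m), -1)) = Mul(Add(m, Add(20, Pow(Mul(Add(1, m), Mul(2, m)), 2), Mul(9, Mul(Add(1, m), Mul(2, m))))), Pow(Mul(2, m), -1)) = Mul(Add(m, Add(20, Pow(Mul(2, m, Add(1, m)), 2), Mul(9, Mul(2, m, Add(1, m))))), Mul(Rational(1, 2), Pow(m, -1))) = Mul(Add(m, Add(20, Mul(4, Pow(m, 2), Pow(Add(1, m), 2)), Mul(18, m, Add(1, m)))), Mul(Rational(1, 2), Pow(m, -1))) = Mul(Add(20, m, Mul(4, Pow(m, 2), Pow(Add(1, m), 2)), Mul(18, m, Add(1, m))), Mul(Rational(1, 2), Pow(m, -1))) = Mul(Rational(1, 2), Pow(m, -1), Add(20, m, Mul(4, Pow(m, 2), Pow(Add(1, m), 2)), Mul(18, m, Add(1, m)))))
Mul(Function('I')(5), Function('V')(3, -12)) = Mul(Add(Rational(19, 2), Mul(9, 5), Mul(10, Pow(5, -1)), Mul(2, 5, Pow(Add(1, 5), 2))), Add(3, -12)) = Mul(Add(Rational(19, 2), 45, Mul(10, Rational(1, 5)), Mul(2, 5, Pow(6, 2))), -9) = Mul(Add(Rational(19, 2), 45, 2, Mul(2, 5, 36)), -9) = Mul(Add(Rational(19, 2), 45, 2, 360), -9) = Mul(Rational(833, 2), -9) = Rational(-7497, 2)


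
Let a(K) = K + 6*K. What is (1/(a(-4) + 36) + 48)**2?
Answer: 148225/64 ≈ 2316.0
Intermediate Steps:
a(K) = 7*K
(1/(a(-4) + 36) + 48)**2 = (1/(7*(-4) + 36) + 48)**2 = (1/(-28 + 36) + 48)**2 = (1/8 + 48)**2 = (385/8)**2 = 148225/64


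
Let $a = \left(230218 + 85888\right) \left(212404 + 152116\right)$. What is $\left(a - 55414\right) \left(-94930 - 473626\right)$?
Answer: $-65512947463468536$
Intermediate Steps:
$a = 115226959120$ ($a = 316106 \cdot 364520 = 115226959120$)
$\left(a - 55414\right) \left(-94930 - 473626\right) = \left(115226959120 - 55414\right) \left(-94930 - 473626\right) = 115226903706 \left(-568556\right) = -65512947463468536$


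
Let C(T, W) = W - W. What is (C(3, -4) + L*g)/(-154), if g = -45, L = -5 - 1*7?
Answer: -270/77 ≈ -3.5065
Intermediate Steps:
L = -12 (L = -5 - 7 = -12)
C(T, W) = 0
(C(3, -4) + L*g)/(-154) = (0 - 12*(-45))/(-154) = (0 + 540)*(-1/154) = 540*(-1/154) = -270/77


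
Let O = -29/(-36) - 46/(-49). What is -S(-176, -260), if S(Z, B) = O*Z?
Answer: 135388/441 ≈ 307.00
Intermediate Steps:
O = 3077/1764 (O = -29*(-1/36) - 46*(-1/49) = 29/36 + 46/49 = 3077/1764 ≈ 1.7443)
S(Z, B) = 3077*Z/1764
-S(-176, -260) = -3077*(-176)/1764 = -1*(-135388/441) = 135388/441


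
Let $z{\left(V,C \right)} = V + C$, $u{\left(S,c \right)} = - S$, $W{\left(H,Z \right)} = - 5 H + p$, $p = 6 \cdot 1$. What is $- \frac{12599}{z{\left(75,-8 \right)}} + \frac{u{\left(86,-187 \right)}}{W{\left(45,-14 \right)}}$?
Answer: $- \frac{2753419}{14673} \approx -187.65$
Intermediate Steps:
$p = 6$
$W{\left(H,Z \right)} = 6 - 5 H$ ($W{\left(H,Z \right)} = - 5 H + 6 = 6 - 5 H$)
$z{\left(V,C \right)} = C + V$
$- \frac{12599}{z{\left(75,-8 \right)}} + \frac{u{\left(86,-187 \right)}}{W{\left(45,-14 \right)}} = - \frac{12599}{-8 + 75} + \frac{\left(-1\right) 86}{6 - 225} = - \frac{12599}{67} - \frac{86}{6 - 225} = \left(-12599\right) \frac{1}{67} - \frac{86}{-219} = - \frac{12599}{67} - - \frac{86}{219} = - \frac{12599}{67} + \frac{86}{219} = - \frac{2753419}{14673}$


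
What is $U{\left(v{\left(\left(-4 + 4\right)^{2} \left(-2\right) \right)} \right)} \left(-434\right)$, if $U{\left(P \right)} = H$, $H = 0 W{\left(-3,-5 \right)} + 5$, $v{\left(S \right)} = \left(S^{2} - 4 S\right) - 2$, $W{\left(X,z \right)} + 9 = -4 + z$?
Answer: $-2170$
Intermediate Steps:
$W{\left(X,z \right)} = -13 + z$ ($W{\left(X,z \right)} = -9 + \left(-4 + z\right) = -13 + z$)
$v{\left(S \right)} = -2 + S^{2} - 4 S$
$H = 5$ ($H = 0 \left(-13 - 5\right) + 5 = 0 \left(-18\right) + 5 = 0 + 5 = 5$)
$U{\left(P \right)} = 5$
$U{\left(v{\left(\left(-4 + 4\right)^{2} \left(-2\right) \right)} \right)} \left(-434\right) = 5 \left(-434\right) = -2170$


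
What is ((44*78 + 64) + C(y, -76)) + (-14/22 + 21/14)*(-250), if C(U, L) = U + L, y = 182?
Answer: 37247/11 ≈ 3386.1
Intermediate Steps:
C(U, L) = L + U
((44*78 + 64) + C(y, -76)) + (-14/22 + 21/14)*(-250) = ((44*78 + 64) + (-76 + 182)) + (-14/22 + 21/14)*(-250) = ((3432 + 64) + 106) + (-14*1/22 + 21*(1/14))*(-250) = (3496 + 106) + (-7/11 + 3/2)*(-250) = 3602 + (19/22)*(-250) = 3602 - 2375/11 = 37247/11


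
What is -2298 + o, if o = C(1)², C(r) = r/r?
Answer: -2297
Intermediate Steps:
C(r) = 1
o = 1 (o = 1² = 1)
-2298 + o = -2298 + 1 = -2297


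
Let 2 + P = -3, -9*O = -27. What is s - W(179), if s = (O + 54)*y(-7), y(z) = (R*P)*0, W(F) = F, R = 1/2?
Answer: -179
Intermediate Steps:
O = 3 (O = -⅑*(-27) = 3)
R = ½ ≈ 0.50000
P = -5 (P = -2 - 3 = -5)
y(z) = 0 (y(z) = ((½)*(-5))*0 = -5/2*0 = 0)
s = 0 (s = (3 + 54)*0 = 57*0 = 0)
s - W(179) = 0 - 1*179 = 0 - 179 = -179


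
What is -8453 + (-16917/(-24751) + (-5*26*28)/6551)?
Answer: -1370580820226/162143801 ≈ -8452.9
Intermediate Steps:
-8453 + (-16917/(-24751) + (-5*26*28)/6551) = -8453 + (-16917*(-1/24751) - 130*28*(1/6551)) = -8453 + (16917/24751 - 3640*1/6551) = -8453 + (16917/24751 - 3640/6551) = -8453 + 20729627/162143801 = -1370580820226/162143801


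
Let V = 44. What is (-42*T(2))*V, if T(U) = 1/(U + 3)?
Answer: -1848/5 ≈ -369.60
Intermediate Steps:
T(U) = 1/(3 + U)
(-42*T(2))*V = -42/(3 + 2)*44 = -42/5*44 = -1848/5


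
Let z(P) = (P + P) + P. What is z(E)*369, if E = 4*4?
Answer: 17712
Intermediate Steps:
E = 16
z(P) = 3*P (z(P) = 2*P + P = 3*P)
z(E)*369 = (3*16)*369 = 48*369 = 17712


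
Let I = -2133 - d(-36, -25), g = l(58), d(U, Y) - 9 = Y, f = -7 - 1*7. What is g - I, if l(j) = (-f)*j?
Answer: 2929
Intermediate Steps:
f = -14 (f = -7 - 7 = -14)
l(j) = 14*j (l(j) = (-1*(-14))*j = 14*j)
d(U, Y) = 9 + Y
g = 812 (g = 14*58 = 812)
I = -2117 (I = -2133 - (9 - 25) = -2133 - 1*(-16) = -2133 + 16 = -2117)
g - I = 812 - 1*(-2117) = 812 + 2117 = 2929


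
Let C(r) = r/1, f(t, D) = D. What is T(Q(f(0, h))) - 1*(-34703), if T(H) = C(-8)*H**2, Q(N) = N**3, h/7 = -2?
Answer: -60201585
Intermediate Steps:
h = -14 (h = 7*(-2) = -14)
C(r) = r (C(r) = r*1 = r)
T(H) = -8*H**2
T(Q(f(0, h))) - 1*(-34703) = -8*((-14)**3)**2 - 1*(-34703) = -8*(-2744)**2 + 34703 = -8*7529536 + 34703 = -60236288 + 34703 = -60201585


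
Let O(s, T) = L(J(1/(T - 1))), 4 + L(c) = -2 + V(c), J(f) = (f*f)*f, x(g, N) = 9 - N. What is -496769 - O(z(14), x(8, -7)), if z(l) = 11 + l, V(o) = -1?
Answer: -496762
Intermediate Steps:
J(f) = f**3 (J(f) = f**2*f = f**3)
L(c) = -7 (L(c) = -4 + (-2 - 1) = -4 - 3 = -7)
O(s, T) = -7
-496769 - O(z(14), x(8, -7)) = -496769 - 1*(-7) = -496769 + 7 = -496762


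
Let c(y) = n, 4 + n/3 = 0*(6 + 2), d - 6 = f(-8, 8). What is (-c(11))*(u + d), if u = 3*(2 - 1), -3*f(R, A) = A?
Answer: 76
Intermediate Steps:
f(R, A) = -A/3
d = 10/3 (d = 6 - ⅓*8 = 6 - 8/3 = 10/3 ≈ 3.3333)
n = -12 (n = -12 + 3*(0*(6 + 2)) = -12 + 3*(0*8) = -12 + 3*0 = -12 + 0 = -12)
c(y) = -12
u = 3 (u = 3*1 = 3)
(-c(11))*(u + d) = (-1*(-12))*(3 + 10/3) = 12*(19/3) = 76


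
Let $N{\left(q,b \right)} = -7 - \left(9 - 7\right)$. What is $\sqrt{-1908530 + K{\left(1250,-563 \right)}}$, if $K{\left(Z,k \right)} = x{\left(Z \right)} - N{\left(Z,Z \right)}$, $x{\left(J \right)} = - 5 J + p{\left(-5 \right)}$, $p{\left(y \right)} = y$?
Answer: $2 i \sqrt{478694} \approx 1383.8 i$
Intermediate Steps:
$N{\left(q,b \right)} = -9$ ($N{\left(q,b \right)} = -7 - 2 = -9$)
$x{\left(J \right)} = -5 - 5 J$ ($x{\left(J \right)} = - 5 J - 5 = -5 - 5 J$)
$K{\left(Z,k \right)} = 4 - 5 Z$ ($K{\left(Z,k \right)} = \left(-5 - 5 Z\right) - -9 = \left(-5 - 5 Z\right) + 9 = 4 - 5 Z$)
$\sqrt{-1908530 + K{\left(1250,-563 \right)}} = \sqrt{-1908530 + \left(4 - 6250\right)} = \sqrt{-1908530 - 6246} = \sqrt{-1914776} = 2 i \sqrt{478694}$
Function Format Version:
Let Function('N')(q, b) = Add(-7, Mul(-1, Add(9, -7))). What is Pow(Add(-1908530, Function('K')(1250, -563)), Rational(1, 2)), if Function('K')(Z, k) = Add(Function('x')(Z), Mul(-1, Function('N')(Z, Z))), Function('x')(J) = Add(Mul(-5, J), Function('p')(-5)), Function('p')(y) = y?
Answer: Mul(2, I, Pow(478694, Rational(1, 2))) ≈ Mul(1383.8, I)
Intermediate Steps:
Function('N')(q, b) = -9 (Function('N')(q, b) = Add(-7, Mul(-1, 2)) = Add(-7, -2) = -9)
Function('x')(J) = Add(-5, Mul(-5, J)) (Function('x')(J) = Add(Mul(-5, J), -5) = Add(-5, Mul(-5, J)))
Function('K')(Z, k) = Add(4, Mul(-5, Z)) (Function('K')(Z, k) = Add(Add(-5, Mul(-5, Z)), Mul(-1, -9)) = Add(Add(-5, Mul(-5, Z)), 9) = Add(4, Mul(-5, Z)))
Pow(Add(-1908530, Function('K')(1250, -563)), Rational(1, 2)) = Pow(Add(-1908530, Add(4, Mul(-5, 1250))), Rational(1, 2)) = Pow(Add(-1908530, Add(4, -6250)), Rational(1, 2)) = Pow(Add(-1908530, -6246), Rational(1, 2)) = Pow(-1914776, Rational(1, 2)) = Mul(2, I, Pow(478694, Rational(1, 2)))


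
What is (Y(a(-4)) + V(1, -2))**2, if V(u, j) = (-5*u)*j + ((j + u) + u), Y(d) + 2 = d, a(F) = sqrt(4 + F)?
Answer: 64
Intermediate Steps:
Y(d) = -2 + d
V(u, j) = j + 2*u - 5*j*u (V(u, j) = -5*j*u + (j + 2*u) = j + 2*u - 5*j*u)
(Y(a(-4)) + V(1, -2))**2 = ((-2 + sqrt(4 - 4)) + (-2 + 2*1 - 5*(-2)*1))**2 = ((-2 + sqrt(0)) + (-2 + 2 + 10))**2 = ((-2 + 0) + 10)**2 = (-2 + 10)**2 = 8**2 = 64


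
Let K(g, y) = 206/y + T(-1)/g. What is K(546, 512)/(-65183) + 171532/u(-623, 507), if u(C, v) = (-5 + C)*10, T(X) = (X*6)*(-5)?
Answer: -32558994039277/1192024986880 ≈ -27.314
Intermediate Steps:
T(X) = -30*X (T(X) = (6*X)*(-5) = -30*X)
u(C, v) = -50 + 10*C
K(g, y) = 30/g + 206/y (K(g, y) = 206/y + (-30*(-1))/g = 206/y + 30/g = 30/g + 206/y)
K(546, 512)/(-65183) + 171532/u(-623, 507) = (30/546 + 206/512)/(-65183) + 171532/(-50 + 10*(-623)) = (30*(1/546) + 206*(1/512))*(-1/65183) + 171532/(-50 - 6230) = (5/91 + 103/256)*(-1/65183) + 171532/(-6280) = (10653/23296)*(-1/65183) + 171532*(-1/6280) = -10653/1518503168 - 42883/1570 = -32558994039277/1192024986880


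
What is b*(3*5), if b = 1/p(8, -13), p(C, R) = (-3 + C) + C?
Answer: 15/13 ≈ 1.1538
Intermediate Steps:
p(C, R) = -3 + 2*C
b = 1/13 (b = 1/(-3 + 2*8) = 1/(-3 + 16) = 1/13 ≈ 0.076923)
b*(3*5) = (3*5)/13 = (1/13)*15 = 15/13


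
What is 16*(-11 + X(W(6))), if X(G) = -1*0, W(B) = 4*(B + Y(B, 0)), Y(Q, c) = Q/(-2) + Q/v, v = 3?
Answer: -176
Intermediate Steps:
Y(Q, c) = -Q/6 (Y(Q, c) = Q/(-2) + Q/3 = Q*(-½) + Q*(⅓) = -Q/2 + Q/3 = -Q/6)
W(B) = 10*B/3 (W(B) = 4*(B - B/6) = 4*(5*B/6) = 10*B/3)
X(G) = 0
16*(-11 + X(W(6))) = 16*(-11 + 0) = 16*(-11) = -176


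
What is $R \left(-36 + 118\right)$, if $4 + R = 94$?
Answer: $7380$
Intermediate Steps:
$R = 90$ ($R = -4 + 94 = 90$)
$R \left(-36 + 118\right) = 90 \left(-36 + 118\right) = 90 \cdot 82 = 7380$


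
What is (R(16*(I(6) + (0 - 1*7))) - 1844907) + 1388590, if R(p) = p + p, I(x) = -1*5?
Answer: -456701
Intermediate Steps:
I(x) = -5
R(p) = 2*p
(R(16*(I(6) + (0 - 1*7))) - 1844907) + 1388590 = (2*(16*(-5 + (0 - 1*7))) - 1844907) + 1388590 = (2*(16*(-5 + (0 - 7))) - 1844907) + 1388590 = (2*(16*(-5 - 7)) - 1844907) + 1388590 = (2*(16*(-12)) - 1844907) + 1388590 = (2*(-192) - 1844907) + 1388590 = (-384 - 1844907) + 1388590 = -1845291 + 1388590 = -456701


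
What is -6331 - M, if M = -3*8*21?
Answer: -5827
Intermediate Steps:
M = -504 (M = -24*21 = -504)
-6331 - M = -6331 - 1*(-504) = -6331 + 504 = -5827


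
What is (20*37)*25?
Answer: 18500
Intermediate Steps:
(20*37)*25 = 740*25 = 18500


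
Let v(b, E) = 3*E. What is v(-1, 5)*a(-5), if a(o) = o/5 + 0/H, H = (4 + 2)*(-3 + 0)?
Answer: -15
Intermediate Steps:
H = -18 (H = 6*(-3) = -18)
a(o) = o/5 (a(o) = o/5 + 0/(-18) = o*(1/5) + 0*(-1/18) = o/5 + 0 = o/5)
v(-1, 5)*a(-5) = (3*5)*((1/5)*(-5)) = 15*(-1) = -15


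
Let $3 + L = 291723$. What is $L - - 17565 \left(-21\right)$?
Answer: $-77145$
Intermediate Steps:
$L = 291720$ ($L = -3 + 291723 = 291720$)
$L - - 17565 \left(-21\right) = 291720 - - 17565 \left(-21\right) = 291720 - \left(-1\right) \left(-368865\right) = 291720 - 368865 = -77145$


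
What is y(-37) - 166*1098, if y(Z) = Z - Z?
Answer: -182268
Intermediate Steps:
y(Z) = 0
y(-37) - 166*1098 = 0 - 166*1098 = 0 - 182268 = -182268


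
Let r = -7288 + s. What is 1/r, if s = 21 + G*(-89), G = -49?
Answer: -1/2906 ≈ -0.00034412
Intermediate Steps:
s = 4382 (s = 21 - 49*(-89) = 21 + 4361 = 4382)
r = -2906 (r = -7288 + 4382 = -2906)
1/r = 1/(-2906) = -1/2906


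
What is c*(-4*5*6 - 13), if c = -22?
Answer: 2926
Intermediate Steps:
c*(-4*5*6 - 13) = -22*(-4*5*6 - 13) = -22*(-20*6 - 13) = -22*(-120 - 13) = -22*(-133) = 2926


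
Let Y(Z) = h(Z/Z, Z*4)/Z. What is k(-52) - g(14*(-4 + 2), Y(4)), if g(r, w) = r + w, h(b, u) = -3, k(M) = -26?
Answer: 11/4 ≈ 2.7500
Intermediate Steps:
Y(Z) = -3/Z
k(-52) - g(14*(-4 + 2), Y(4)) = -26 - (14*(-4 + 2) - 3/4) = -26 - (14*(-2) - 3*¼) = -26 - (-28 - ¾) = -26 - 1*(-115/4) = -26 + 115/4 = 11/4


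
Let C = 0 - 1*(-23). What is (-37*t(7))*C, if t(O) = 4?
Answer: -3404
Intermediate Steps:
C = 23 (C = 0 + 23 = 23)
(-37*t(7))*C = -37*4*23 = -148*23 = -3404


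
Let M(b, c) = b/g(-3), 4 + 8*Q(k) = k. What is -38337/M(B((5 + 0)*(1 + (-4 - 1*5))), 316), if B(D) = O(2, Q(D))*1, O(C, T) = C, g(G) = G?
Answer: 115011/2 ≈ 57506.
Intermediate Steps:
Q(k) = -1/2 + k/8
B(D) = 2 (B(D) = 2*1 = 2)
M(b, c) = -b/3 (M(b, c) = b/(-3) = b*(-1/3) = -b/3)
-38337/M(B((5 + 0)*(1 + (-4 - 1*5))), 316) = -38337/((-1/3*2)) = -38337/(-2/3) = -38337*(-3/2) = 115011/2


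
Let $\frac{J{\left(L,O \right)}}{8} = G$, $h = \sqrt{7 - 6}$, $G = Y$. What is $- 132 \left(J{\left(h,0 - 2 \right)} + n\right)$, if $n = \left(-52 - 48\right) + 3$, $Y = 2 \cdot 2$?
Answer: $8580$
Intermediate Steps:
$Y = 4$
$G = 4$
$n = -97$ ($n = -100 + 3 = -97$)
$h = 1$ ($h = \sqrt{1} = 1$)
$J{\left(L,O \right)} = 32$ ($J{\left(L,O \right)} = 8 \cdot 4 = 32$)
$- 132 \left(J{\left(h,0 - 2 \right)} + n\right) = - 132 \left(32 - 97\right) = \left(-132\right) \left(-65\right) = 8580$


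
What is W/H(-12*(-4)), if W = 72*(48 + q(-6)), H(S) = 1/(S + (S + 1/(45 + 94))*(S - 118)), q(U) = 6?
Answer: -1790182944/139 ≈ -1.2879e+7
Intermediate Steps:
H(S) = 1/(S + (-118 + S)*(1/139 + S)) (H(S) = 1/(S + (S + 1/139)*(-118 + S)) = 1/(S + (1/139 + S)*(-118 + S)) = 1/(S + (-118 + S)*(1/139 + S)))
W = 3888 (W = 72*(48 + 6) = 72*54 = 3888)
W/H(-12*(-4)) = 3888/((139/(-118 - (-195144)*(-4) + 139*(-12*(-4))**2))) = 3888/((139/(-118 - 16262*48 + 139*48**2))) = 3888/((139/(-118 - 780576 + 139*2304))) = 3888/((139/(-118 - 780576 + 320256))) = 3888/((139/(-460438))) = 3888/((139*(-1/460438))) = 3888/(-139/460438) = 3888*(-460438/139) = -1790182944/139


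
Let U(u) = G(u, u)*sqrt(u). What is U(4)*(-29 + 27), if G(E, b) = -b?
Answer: 16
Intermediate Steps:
U(u) = -u**(3/2) (U(u) = (-u)*sqrt(u) = -u**(3/2))
U(4)*(-29 + 27) = (-4**(3/2))*(-29 + 27) = -1*8*(-2) = -8*(-2) = 16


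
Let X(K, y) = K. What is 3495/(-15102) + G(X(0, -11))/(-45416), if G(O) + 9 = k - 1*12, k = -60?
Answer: -26250943/114312072 ≈ -0.22964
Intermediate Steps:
G(O) = -81 (G(O) = -9 + (-60 - 1*12) = -9 + (-60 - 12) = -9 - 72 = -81)
3495/(-15102) + G(X(0, -11))/(-45416) = 3495/(-15102) - 81/(-45416) = 3495*(-1/15102) - 81*(-1/45416) = -1165/5034 + 81/45416 = -26250943/114312072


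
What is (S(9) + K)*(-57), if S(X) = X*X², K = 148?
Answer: -49989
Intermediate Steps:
S(X) = X³
(S(9) + K)*(-57) = (9³ + 148)*(-57) = (729 + 148)*(-57) = 877*(-57) = -49989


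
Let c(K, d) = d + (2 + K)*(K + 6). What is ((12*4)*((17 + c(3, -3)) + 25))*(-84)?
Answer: -338688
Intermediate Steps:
c(K, d) = d + (2 + K)*(6 + K)
((12*4)*((17 + c(3, -3)) + 25))*(-84) = ((12*4)*((17 + (12 - 3 + 3² + 8*3)) + 25))*(-84) = (48*((17 + (12 - 3 + 9 + 24)) + 25))*(-84) = (48*((17 + 42) + 25))*(-84) = (48*(59 + 25))*(-84) = (48*84)*(-84) = 4032*(-84) = -338688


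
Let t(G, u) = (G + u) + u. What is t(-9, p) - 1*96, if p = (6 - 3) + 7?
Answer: -85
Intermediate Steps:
p = 10 (p = 3 + 7 = 10)
t(G, u) = G + 2*u
t(-9, p) - 1*96 = (-9 + 2*10) - 1*96 = (-9 + 20) - 96 = 11 - 96 = -85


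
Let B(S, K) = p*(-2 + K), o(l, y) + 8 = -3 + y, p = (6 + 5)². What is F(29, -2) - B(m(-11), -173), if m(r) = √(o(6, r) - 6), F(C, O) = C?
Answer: 21204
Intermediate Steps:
p = 121 (p = 11² = 121)
o(l, y) = -11 + y (o(l, y) = -8 + (-3 + y) = -11 + y)
m(r) = √(-17 + r) (m(r) = √((-11 + r) - 6) = √(-17 + r))
B(S, K) = -242 + 121*K (B(S, K) = 121*(-2 + K) = -242 + 121*K)
F(29, -2) - B(m(-11), -173) = 29 - (-242 + 121*(-173)) = 29 - (-242 - 20933) = 29 - 1*(-21175) = 29 + 21175 = 21204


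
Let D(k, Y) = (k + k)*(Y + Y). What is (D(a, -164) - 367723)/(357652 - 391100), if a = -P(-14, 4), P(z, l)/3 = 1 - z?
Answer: 338203/33448 ≈ 10.111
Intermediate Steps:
P(z, l) = 3 - 3*z (P(z, l) = 3*(1 - z) = 3 - 3*z)
a = -45 (a = -(3 - 3*(-14)) = -(3 + 42) = -1*45 = -45)
D(k, Y) = 4*Y*k (D(k, Y) = (2*k)*(2*Y) = 4*Y*k)
(D(a, -164) - 367723)/(357652 - 391100) = (4*(-164)*(-45) - 367723)/(357652 - 391100) = (29520 - 367723)/(-33448) = -338203*(-1/33448) = 338203/33448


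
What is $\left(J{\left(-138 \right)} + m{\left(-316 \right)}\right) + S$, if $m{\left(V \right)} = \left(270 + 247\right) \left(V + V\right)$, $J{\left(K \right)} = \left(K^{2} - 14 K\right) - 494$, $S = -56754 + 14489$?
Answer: $-348527$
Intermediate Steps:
$S = -42265$
$J{\left(K \right)} = -494 + K^{2} - 14 K$
$m{\left(V \right)} = 1034 V$ ($m{\left(V \right)} = 517 \cdot 2 V = 1034 V$)
$\left(J{\left(-138 \right)} + m{\left(-316 \right)}\right) + S = \left(\left(-494 + \left(-138\right)^{2} - -1932\right) + 1034 \left(-316\right)\right) - 42265 = \left(\left(-494 + 19044 + 1932\right) - 326744\right) - 42265 = \left(20482 - 326744\right) - 42265 = -306262 - 42265 = -348527$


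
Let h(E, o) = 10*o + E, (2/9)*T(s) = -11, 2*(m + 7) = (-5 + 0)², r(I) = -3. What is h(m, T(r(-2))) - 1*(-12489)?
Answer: 23999/2 ≈ 12000.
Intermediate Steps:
m = 11/2 (m = -7 + (-5 + 0)²/2 = -7 + (½)*(-5)² = -7 + (½)*25 = -7 + 25/2 = 11/2 ≈ 5.5000)
T(s) = -99/2 (T(s) = (9/2)*(-11) = -99/2)
h(E, o) = E + 10*o
h(m, T(r(-2))) - 1*(-12489) = (11/2 + 10*(-99/2)) - 1*(-12489) = (11/2 - 495) + 12489 = -979/2 + 12489 = 23999/2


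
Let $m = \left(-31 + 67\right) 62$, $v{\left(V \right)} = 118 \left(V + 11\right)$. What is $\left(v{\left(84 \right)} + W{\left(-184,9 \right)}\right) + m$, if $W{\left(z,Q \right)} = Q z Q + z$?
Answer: $-1646$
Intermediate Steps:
$W{\left(z,Q \right)} = z + z Q^{2}$ ($W{\left(z,Q \right)} = z Q^{2} + z = z + z Q^{2}$)
$v{\left(V \right)} = 1298 + 118 V$ ($v{\left(V \right)} = 118 \left(11 + V\right) = 1298 + 118 V$)
$m = 2232$ ($m = 36 \cdot 62 = 2232$)
$\left(v{\left(84 \right)} + W{\left(-184,9 \right)}\right) + m = \left(\left(1298 + 118 \cdot 84\right) - 184 \left(1 + 9^{2}\right)\right) + 2232 = \left(\left(1298 + 9912\right) - 184 \left(1 + 81\right)\right) + 2232 = \left(11210 - 15088\right) + 2232 = -3878 + 2232 = -1646$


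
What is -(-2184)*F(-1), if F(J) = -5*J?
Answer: 10920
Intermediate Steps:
-(-2184)*F(-1) = -(-2184)*(-5*(-1)) = -(-2184)*5 = -104*(-105) = 10920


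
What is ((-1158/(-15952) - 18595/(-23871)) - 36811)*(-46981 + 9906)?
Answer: 259839089902386025/190395096 ≈ 1.3647e+9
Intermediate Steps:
((-1158/(-15952) - 18595/(-23871)) - 36811)*(-46981 + 9906) = ((-1158*(-1/15952) - 18595*(-1/23871)) - 36811)*(-37075) = ((579/7976 + 18595/23871) - 36811)*(-37075) = (162135029/190395096 - 36811)*(-37075) = -7008471743827/190395096*(-37075) = 259839089902386025/190395096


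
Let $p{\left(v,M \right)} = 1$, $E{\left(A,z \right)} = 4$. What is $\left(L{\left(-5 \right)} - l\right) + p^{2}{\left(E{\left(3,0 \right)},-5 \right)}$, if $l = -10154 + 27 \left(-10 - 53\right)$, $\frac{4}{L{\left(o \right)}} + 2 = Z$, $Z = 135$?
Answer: $\frac{1576852}{133} \approx 11856.0$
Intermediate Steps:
$L{\left(o \right)} = \frac{4}{133}$ ($L{\left(o \right)} = \frac{4}{-2 + 135} = \frac{4}{133}$)
$l = -11855$ ($l = -10154 + 27 \left(-63\right) = -10154 - 1701 = -11855$)
$\left(L{\left(-5 \right)} - l\right) + p^{2}{\left(E{\left(3,0 \right)},-5 \right)} = \left(\frac{4}{133} - -11855\right) + 1^{2} = \left(\frac{4}{133} + 11855\right) + 1 = \frac{1576719}{133} + 1 = \frac{1576852}{133}$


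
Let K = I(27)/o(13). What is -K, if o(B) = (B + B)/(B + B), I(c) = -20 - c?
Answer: 47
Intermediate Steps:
o(B) = 1 (o(B) = (2*B)/((2*B)) = (2*B)*(1/(2*B)) = 1)
K = -47 (K = (-20 - 1*27)/1 = (-20 - 27)*1 = -47*1 = -47)
-K = -1*(-47) = 47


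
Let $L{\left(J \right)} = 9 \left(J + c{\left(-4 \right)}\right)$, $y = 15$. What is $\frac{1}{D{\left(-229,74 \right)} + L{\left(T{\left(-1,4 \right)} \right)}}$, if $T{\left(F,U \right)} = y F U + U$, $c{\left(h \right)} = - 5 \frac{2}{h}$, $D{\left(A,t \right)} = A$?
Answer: $- \frac{2}{1421} \approx -0.0014075$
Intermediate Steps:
$c{\left(h \right)} = - \frac{10}{h}$
$T{\left(F,U \right)} = U + 15 F U$ ($T{\left(F,U \right)} = 15 F U + U = U + 15 F U$)
$L{\left(J \right)} = \frac{45}{2} + 9 J$ ($L{\left(J \right)} = 9 \left(J - \frac{10}{-4}\right) = 9 \left(J - - \frac{5}{2}\right) = 9 \left(J + \frac{5}{2}\right) = 9 \left(\frac{5}{2} + J\right) = \frac{45}{2} + 9 J$)
$\frac{1}{D{\left(-229,74 \right)} + L{\left(T{\left(-1,4 \right)} \right)}} = \frac{1}{-229 + \left(\frac{45}{2} + 9 \cdot 4 \left(1 + 15 \left(-1\right)\right)\right)} = \frac{1}{-229 + \left(\frac{45}{2} + 9 \cdot 4 \left(1 - 15\right)\right)} = \frac{1}{-229 + \left(\frac{45}{2} + 9 \cdot 4 \left(-14\right)\right)} = \frac{1}{-229 + \left(\frac{45}{2} + 9 \left(-56\right)\right)} = \frac{1}{-229 + \left(\frac{45}{2} - 504\right)} = \frac{1}{-229 - \frac{963}{2}} = \frac{1}{- \frac{1421}{2}} = - \frac{2}{1421}$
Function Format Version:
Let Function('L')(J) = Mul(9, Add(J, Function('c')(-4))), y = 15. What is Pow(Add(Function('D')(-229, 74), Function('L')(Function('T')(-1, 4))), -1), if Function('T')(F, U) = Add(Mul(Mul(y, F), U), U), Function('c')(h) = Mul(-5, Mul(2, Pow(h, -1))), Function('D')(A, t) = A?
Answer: Rational(-2, 1421) ≈ -0.0014075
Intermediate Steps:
Function('c')(h) = Mul(-10, Pow(h, -1))
Function('T')(F, U) = Add(U, Mul(15, F, U)) (Function('T')(F, U) = Add(Mul(Mul(15, F), U), U) = Add(Mul(15, F, U), U) = Add(U, Mul(15, F, U)))
Function('L')(J) = Add(Rational(45, 2), Mul(9, J)) (Function('L')(J) = Mul(9, Add(J, Mul(-10, Pow(-4, -1)))) = Mul(9, Add(J, Mul(-10, Rational(-1, 4)))) = Mul(9, Add(J, Rational(5, 2))) = Mul(9, Add(Rational(5, 2), J)) = Add(Rational(45, 2), Mul(9, J)))
Pow(Add(Function('D')(-229, 74), Function('L')(Function('T')(-1, 4))), -1) = Pow(Add(-229, Add(Rational(45, 2), Mul(9, Mul(4, Add(1, Mul(15, -1)))))), -1) = Pow(Add(-229, Add(Rational(45, 2), Mul(9, Mul(4, Add(1, -15))))), -1) = Pow(Add(-229, Add(Rational(45, 2), Mul(9, Mul(4, -14)))), -1) = Pow(Add(-229, Add(Rational(45, 2), Mul(9, -56))), -1) = Pow(Add(-229, Add(Rational(45, 2), -504)), -1) = Pow(Add(-229, Rational(-963, 2)), -1) = Pow(Rational(-1421, 2), -1) = Rational(-2, 1421)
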